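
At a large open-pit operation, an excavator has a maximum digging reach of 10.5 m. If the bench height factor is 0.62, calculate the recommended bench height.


6.51 m

Bench height = reach * factor
= 10.5 * 0.62
= 6.51 m


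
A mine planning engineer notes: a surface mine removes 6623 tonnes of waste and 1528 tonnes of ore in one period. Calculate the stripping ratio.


Stripping ratio = waste tonnage / ore tonnage
= 6623 / 1528
= 4.3344

4.3344


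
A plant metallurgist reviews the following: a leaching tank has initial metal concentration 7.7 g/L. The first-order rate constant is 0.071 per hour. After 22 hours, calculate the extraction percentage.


Compute the exponent:
-k * t = -0.071 * 22 = -1.562
Remaining concentration:
C = 7.7 * exp(-1.562)
= 7.7 * 0.2097162191
= 1.614814887 g/L
Extracted = 7.7 - 1.614814887 = 6.085185113 g/L
Extraction % = 6.085185113 / 7.7 * 100
= 79.0284%

79.0284%


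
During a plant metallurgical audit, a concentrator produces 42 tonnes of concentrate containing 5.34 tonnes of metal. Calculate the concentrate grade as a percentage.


Grade = (metal in concentrate / concentrate mass) * 100
= (5.34 / 42) * 100
= 0.1271428571 * 100
= 12.7143%

12.7143%


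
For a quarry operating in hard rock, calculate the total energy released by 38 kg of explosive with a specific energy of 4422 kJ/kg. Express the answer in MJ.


168.036 MJ

Energy = mass * specific_energy / 1000
= 38 * 4422 / 1000
= 168036 / 1000
= 168.036 MJ


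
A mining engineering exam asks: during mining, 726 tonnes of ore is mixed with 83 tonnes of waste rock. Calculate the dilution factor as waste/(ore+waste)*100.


Total material = ore + waste
= 726 + 83 = 809 tonnes
Dilution = waste / total * 100
= 83 / 809 * 100
= 0.1025957973 * 100
= 10.2596%

10.2596%


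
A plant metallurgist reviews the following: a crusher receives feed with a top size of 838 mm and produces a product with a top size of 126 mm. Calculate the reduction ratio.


Reduction ratio = feed size / product size
= 838 / 126
= 6.6508

6.6508


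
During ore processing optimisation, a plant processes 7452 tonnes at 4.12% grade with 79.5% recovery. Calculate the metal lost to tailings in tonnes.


Total metal in feed:
= 7452 * 4.12 / 100 = 307.0224 tonnes
Metal recovered:
= 307.0224 * 79.5 / 100 = 244.082808 tonnes
Metal lost to tailings:
= 307.0224 - 244.082808
= 62.9396 tonnes

62.9396 tonnes


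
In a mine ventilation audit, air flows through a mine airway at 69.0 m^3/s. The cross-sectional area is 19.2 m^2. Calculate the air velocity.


3.5938 m/s

Velocity = flow rate / cross-sectional area
= 69.0 / 19.2
= 3.5938 m/s


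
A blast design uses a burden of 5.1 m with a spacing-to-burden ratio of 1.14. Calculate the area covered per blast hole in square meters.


29.6514 m^2

First, find the spacing:
Spacing = burden * ratio = 5.1 * 1.14
= 5.814 m
Then, calculate the area:
Area = burden * spacing = 5.1 * 5.814
= 29.6514 m^2


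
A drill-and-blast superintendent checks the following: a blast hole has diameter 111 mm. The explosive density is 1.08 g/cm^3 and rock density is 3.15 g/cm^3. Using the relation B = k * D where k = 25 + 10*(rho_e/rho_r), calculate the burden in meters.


First, compute k:
rho_e / rho_r = 1.08 / 3.15 = 0.3428571429
k = 25 + 10 * 0.3428571429 = 28.42857143
Then, compute burden:
B = k * D / 1000 = 28.42857143 * 111 / 1000
= 3155.571429 / 1000
= 3.1556 m

3.1556 m


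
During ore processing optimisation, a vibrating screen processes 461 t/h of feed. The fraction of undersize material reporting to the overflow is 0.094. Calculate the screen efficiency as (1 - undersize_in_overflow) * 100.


90.6%

Screen efficiency = (1 - fraction of undersize in overflow) * 100
= (1 - 0.094) * 100
= 0.906 * 100
= 90.6%


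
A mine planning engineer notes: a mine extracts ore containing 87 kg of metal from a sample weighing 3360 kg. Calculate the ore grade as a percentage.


Ore grade = (metal mass / ore mass) * 100
= (87 / 3360) * 100
= 0.02589285714 * 100
= 2.5893%

2.5893%


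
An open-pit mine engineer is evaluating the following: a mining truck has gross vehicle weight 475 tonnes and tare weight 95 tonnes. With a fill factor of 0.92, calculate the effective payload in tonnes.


349.6 tonnes

Maximum payload = gross - tare
= 475 - 95 = 380 tonnes
Effective payload = max payload * fill factor
= 380 * 0.92
= 349.6 tonnes


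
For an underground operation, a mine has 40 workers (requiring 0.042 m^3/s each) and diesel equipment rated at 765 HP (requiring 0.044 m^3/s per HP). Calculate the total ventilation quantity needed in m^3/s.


Airflow for workers:
Q_people = 40 * 0.042 = 1.68 m^3/s
Airflow for diesel equipment:
Q_diesel = 765 * 0.044 = 33.66 m^3/s
Total ventilation:
Q_total = 1.68 + 33.66
= 35.34 m^3/s

35.34 m^3/s


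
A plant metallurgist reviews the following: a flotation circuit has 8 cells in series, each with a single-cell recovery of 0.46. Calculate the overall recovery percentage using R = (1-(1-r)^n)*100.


Complement of single-cell recovery:
1 - r = 1 - 0.46 = 0.54
Raise to power n:
(1 - r)^8 = 0.54^8 = 0.007230196134
Overall recovery:
R = (1 - 0.007230196134) * 100
= 99.277%

99.277%


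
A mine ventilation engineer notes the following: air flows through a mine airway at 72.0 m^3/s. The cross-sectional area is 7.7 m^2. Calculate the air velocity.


Velocity = flow rate / cross-sectional area
= 72.0 / 7.7
= 9.3506 m/s

9.3506 m/s


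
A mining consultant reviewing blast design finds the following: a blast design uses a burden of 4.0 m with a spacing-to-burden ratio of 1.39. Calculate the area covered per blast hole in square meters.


22.24 m^2

First, find the spacing:
Spacing = burden * ratio = 4.0 * 1.39
= 5.56 m
Then, calculate the area:
Area = burden * spacing = 4.0 * 5.56
= 22.24 m^2


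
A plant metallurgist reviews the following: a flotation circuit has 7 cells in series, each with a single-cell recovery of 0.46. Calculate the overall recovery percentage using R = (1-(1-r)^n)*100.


Complement of single-cell recovery:
1 - r = 1 - 0.46 = 0.54
Raise to power n:
(1 - r)^7 = 0.54^7 = 0.0133892521
Overall recovery:
R = (1 - 0.0133892521) * 100
= 98.6611%

98.6611%


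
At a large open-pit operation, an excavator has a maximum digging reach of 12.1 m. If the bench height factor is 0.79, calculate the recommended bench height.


Bench height = reach * factor
= 12.1 * 0.79
= 9.559 m

9.559 m


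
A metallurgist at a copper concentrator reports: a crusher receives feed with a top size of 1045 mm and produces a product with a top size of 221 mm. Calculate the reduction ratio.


Reduction ratio = feed size / product size
= 1045 / 221
= 4.7285

4.7285


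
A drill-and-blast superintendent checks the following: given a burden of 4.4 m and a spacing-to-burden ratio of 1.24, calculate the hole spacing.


5.456 m

Spacing = burden * ratio
= 4.4 * 1.24
= 5.456 m


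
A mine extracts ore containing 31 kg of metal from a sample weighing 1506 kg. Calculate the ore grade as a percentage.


2.0584%

Ore grade = (metal mass / ore mass) * 100
= (31 / 1506) * 100
= 0.02058432935 * 100
= 2.0584%


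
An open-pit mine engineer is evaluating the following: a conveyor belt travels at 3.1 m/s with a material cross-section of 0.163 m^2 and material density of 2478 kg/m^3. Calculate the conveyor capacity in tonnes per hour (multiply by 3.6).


4507.6802 t/h

Volumetric flow = speed * area
= 3.1 * 0.163 = 0.5053 m^3/s
Mass flow = volumetric * density
= 0.5053 * 2478 = 1252.1334 kg/s
Convert to t/h: multiply by 3.6
Capacity = 1252.1334 * 3.6
= 4507.6802 t/h


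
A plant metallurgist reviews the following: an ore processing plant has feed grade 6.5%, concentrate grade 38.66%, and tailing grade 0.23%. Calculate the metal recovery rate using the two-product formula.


Using the two-product formula:
R = 100 * c * (f - t) / (f * (c - t))
Numerator = 100 * 38.66 * (6.5 - 0.23)
= 100 * 38.66 * 6.27
= 24239.82
Denominator = 6.5 * (38.66 - 0.23)
= 6.5 * 38.43
= 249.795
R = 24239.82 / 249.795
= 97.0389%

97.0389%


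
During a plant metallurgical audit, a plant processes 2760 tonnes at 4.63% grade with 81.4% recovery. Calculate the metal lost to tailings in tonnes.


23.7686 tonnes

Total metal in feed:
= 2760 * 4.63 / 100 = 127.788 tonnes
Metal recovered:
= 127.788 * 81.4 / 100 = 104.019432 tonnes
Metal lost to tailings:
= 127.788 - 104.019432
= 23.7686 tonnes


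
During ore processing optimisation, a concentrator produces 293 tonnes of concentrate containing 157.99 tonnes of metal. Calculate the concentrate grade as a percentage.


53.9215%

Grade = (metal in concentrate / concentrate mass) * 100
= (157.99 / 293) * 100
= 0.5392150171 * 100
= 53.9215%


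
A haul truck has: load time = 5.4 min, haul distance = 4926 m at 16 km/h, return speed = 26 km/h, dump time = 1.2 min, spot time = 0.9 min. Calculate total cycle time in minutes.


37.3402 min

Convert haul speed to m/min: 16 * 1000/60 = 266.6666667 m/min
Haul time = 4926 / 266.6666667 = 18.4725 min
Convert return speed to m/min: 26 * 1000/60 = 433.3333333 m/min
Return time = 4926 / 433.3333333 = 11.36769231 min
Total cycle time:
= 5.4 + 18.4725 + 1.2 + 11.36769231 + 0.9
= 37.3402 min


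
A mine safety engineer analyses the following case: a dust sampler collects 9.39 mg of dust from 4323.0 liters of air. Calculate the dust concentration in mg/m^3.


Convert liters to m^3: 1 m^3 = 1000 L
Concentration = mass / volume * 1000
= 9.39 / 4323.0 * 1000
= 0.002172102706 * 1000
= 2.1721 mg/m^3

2.1721 mg/m^3


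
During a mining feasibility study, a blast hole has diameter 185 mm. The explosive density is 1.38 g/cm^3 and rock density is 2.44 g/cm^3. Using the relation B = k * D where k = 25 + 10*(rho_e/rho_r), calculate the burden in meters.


5.6713 m

First, compute k:
rho_e / rho_r = 1.38 / 2.44 = 0.5655737705
k = 25 + 10 * 0.5655737705 = 30.6557377
Then, compute burden:
B = k * D / 1000 = 30.6557377 * 185 / 1000
= 5671.311475 / 1000
= 5.6713 m


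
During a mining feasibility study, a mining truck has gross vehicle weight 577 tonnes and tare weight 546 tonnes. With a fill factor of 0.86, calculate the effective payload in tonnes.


26.66 tonnes

Maximum payload = gross - tare
= 577 - 546 = 31 tonnes
Effective payload = max payload * fill factor
= 31 * 0.86
= 26.66 tonnes


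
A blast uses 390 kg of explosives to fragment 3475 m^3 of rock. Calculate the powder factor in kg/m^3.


Powder factor = explosive mass / rock volume
= 390 / 3475
= 0.1122 kg/m^3

0.1122 kg/m^3


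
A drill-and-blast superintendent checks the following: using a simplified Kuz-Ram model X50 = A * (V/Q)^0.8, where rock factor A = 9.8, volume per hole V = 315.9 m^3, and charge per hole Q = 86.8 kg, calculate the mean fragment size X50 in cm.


27.5455 cm

Compute V/Q:
V/Q = 315.9 / 86.8 = 3.639400922
Raise to the power 0.8:
(V/Q)^0.8 = 3.639400922^0.8 = 2.81076101
Multiply by A:
X50 = 9.8 * 2.81076101
= 27.5455 cm


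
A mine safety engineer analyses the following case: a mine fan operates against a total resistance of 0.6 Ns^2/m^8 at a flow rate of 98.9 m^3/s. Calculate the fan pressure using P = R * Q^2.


5868.726 Pa

Compute Q^2:
Q^2 = 98.9^2 = 9781.21
Compute pressure:
P = R * Q^2 = 0.6 * 9781.21
= 5868.726 Pa


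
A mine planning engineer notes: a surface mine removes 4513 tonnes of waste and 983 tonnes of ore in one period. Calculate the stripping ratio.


4.591

Stripping ratio = waste tonnage / ore tonnage
= 4513 / 983
= 4.591


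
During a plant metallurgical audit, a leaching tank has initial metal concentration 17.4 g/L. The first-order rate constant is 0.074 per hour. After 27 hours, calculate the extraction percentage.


86.4394%

Compute the exponent:
-k * t = -0.074 * 27 = -1.998
Remaining concentration:
C = 17.4 * exp(-1.998)
= 17.4 * 0.1356062247
= 2.359548309 g/L
Extracted = 17.4 - 2.359548309 = 15.04045169 g/L
Extraction % = 15.04045169 / 17.4 * 100
= 86.4394%


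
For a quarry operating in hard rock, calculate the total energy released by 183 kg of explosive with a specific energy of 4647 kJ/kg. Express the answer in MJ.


Energy = mass * specific_energy / 1000
= 183 * 4647 / 1000
= 850401 / 1000
= 850.401 MJ

850.401 MJ


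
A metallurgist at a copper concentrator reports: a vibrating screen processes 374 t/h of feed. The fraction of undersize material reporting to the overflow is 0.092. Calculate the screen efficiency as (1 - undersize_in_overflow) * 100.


90.8%

Screen efficiency = (1 - fraction of undersize in overflow) * 100
= (1 - 0.092) * 100
= 0.908 * 100
= 90.8%


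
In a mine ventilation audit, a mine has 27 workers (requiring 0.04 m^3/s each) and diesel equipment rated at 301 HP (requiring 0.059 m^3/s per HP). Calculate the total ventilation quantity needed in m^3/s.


Airflow for workers:
Q_people = 27 * 0.04 = 1.08 m^3/s
Airflow for diesel equipment:
Q_diesel = 301 * 0.059 = 17.759 m^3/s
Total ventilation:
Q_total = 1.08 + 17.759
= 18.839 m^3/s

18.839 m^3/s


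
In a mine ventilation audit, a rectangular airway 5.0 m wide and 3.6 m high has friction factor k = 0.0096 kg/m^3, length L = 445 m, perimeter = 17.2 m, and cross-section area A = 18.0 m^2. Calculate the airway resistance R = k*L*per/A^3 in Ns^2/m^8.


0.0126 Ns^2/m^8

Compute the numerator:
k * L * per = 0.0096 * 445 * 17.2
= 73.4784
Compute the denominator:
A^3 = 18.0^3 = 5832
Resistance:
R = 73.4784 / 5832
= 0.0126 Ns^2/m^8


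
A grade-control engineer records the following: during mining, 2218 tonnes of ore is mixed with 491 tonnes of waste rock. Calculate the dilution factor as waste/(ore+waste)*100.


18.1248%

Total material = ore + waste
= 2218 + 491 = 2709 tonnes
Dilution = waste / total * 100
= 491 / 2709 * 100
= 0.1812476929 * 100
= 18.1248%


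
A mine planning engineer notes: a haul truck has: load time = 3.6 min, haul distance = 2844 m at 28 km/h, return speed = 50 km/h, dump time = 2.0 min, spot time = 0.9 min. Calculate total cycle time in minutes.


16.0071 min

Convert haul speed to m/min: 28 * 1000/60 = 466.6666667 m/min
Haul time = 2844 / 466.6666667 = 6.094285714 min
Convert return speed to m/min: 50 * 1000/60 = 833.3333333 m/min
Return time = 2844 / 833.3333333 = 3.4128 min
Total cycle time:
= 3.6 + 6.094285714 + 2.0 + 3.4128 + 0.9
= 16.0071 min


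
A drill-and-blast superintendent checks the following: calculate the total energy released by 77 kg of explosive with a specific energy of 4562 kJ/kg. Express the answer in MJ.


Energy = mass * specific_energy / 1000
= 77 * 4562 / 1000
= 351274 / 1000
= 351.274 MJ

351.274 MJ


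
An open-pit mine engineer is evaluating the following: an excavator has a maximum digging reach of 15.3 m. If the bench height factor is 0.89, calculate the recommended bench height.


Bench height = reach * factor
= 15.3 * 0.89
= 13.617 m

13.617 m


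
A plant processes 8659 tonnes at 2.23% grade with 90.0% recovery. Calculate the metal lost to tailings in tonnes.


19.3096 tonnes

Total metal in feed:
= 8659 * 2.23 / 100 = 193.0957 tonnes
Metal recovered:
= 193.0957 * 90.0 / 100 = 173.78613 tonnes
Metal lost to tailings:
= 193.0957 - 173.78613
= 19.3096 tonnes


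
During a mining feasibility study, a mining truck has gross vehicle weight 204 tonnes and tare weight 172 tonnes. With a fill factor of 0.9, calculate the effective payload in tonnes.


28.8 tonnes

Maximum payload = gross - tare
= 204 - 172 = 32 tonnes
Effective payload = max payload * fill factor
= 32 * 0.9
= 28.8 tonnes


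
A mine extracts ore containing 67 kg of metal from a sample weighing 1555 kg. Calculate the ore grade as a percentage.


Ore grade = (metal mass / ore mass) * 100
= (67 / 1555) * 100
= 0.04308681672 * 100
= 4.3087%

4.3087%


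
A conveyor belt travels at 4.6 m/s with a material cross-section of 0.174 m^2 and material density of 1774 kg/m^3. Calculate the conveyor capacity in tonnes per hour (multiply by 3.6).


Volumetric flow = speed * area
= 4.6 * 0.174 = 0.8004 m^3/s
Mass flow = volumetric * density
= 0.8004 * 1774 = 1419.9096 kg/s
Convert to t/h: multiply by 3.6
Capacity = 1419.9096 * 3.6
= 5111.6746 t/h

5111.6746 t/h


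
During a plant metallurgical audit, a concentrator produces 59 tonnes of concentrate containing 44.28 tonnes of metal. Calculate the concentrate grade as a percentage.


75.0508%

Grade = (metal in concentrate / concentrate mass) * 100
= (44.28 / 59) * 100
= 0.7505084746 * 100
= 75.0508%


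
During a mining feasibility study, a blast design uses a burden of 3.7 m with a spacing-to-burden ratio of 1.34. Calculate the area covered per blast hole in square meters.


18.3446 m^2

First, find the spacing:
Spacing = burden * ratio = 3.7 * 1.34
= 4.958 m
Then, calculate the area:
Area = burden * spacing = 3.7 * 4.958
= 18.3446 m^2


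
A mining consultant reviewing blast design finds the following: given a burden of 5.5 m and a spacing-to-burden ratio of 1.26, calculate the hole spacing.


Spacing = burden * ratio
= 5.5 * 1.26
= 6.93 m

6.93 m


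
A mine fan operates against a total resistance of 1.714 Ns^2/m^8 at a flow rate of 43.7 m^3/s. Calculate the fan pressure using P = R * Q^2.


3273.2087 Pa

Compute Q^2:
Q^2 = 43.7^2 = 1909.69
Compute pressure:
P = R * Q^2 = 1.714 * 1909.69
= 3273.2087 Pa


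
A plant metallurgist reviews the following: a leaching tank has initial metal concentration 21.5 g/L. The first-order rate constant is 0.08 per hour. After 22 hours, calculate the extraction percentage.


Compute the exponent:
-k * t = -0.08 * 22 = -1.76
Remaining concentration:
C = 21.5 * exp(-1.76)
= 21.5 * 0.1720448638
= 3.698964572 g/L
Extracted = 21.5 - 3.698964572 = 17.80103543 g/L
Extraction % = 17.80103543 / 21.5 * 100
= 82.7955%

82.7955%


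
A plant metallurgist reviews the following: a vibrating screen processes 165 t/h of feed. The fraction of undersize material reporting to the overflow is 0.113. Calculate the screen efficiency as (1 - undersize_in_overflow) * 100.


88.7%

Screen efficiency = (1 - fraction of undersize in overflow) * 100
= (1 - 0.113) * 100
= 0.887 * 100
= 88.7%


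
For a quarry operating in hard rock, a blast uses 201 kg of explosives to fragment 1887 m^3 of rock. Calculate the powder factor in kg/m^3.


0.1065 kg/m^3

Powder factor = explosive mass / rock volume
= 201 / 1887
= 0.1065 kg/m^3


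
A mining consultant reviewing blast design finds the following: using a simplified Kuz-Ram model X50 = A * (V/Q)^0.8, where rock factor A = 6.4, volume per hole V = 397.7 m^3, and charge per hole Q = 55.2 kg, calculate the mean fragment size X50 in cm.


31.0651 cm

Compute V/Q:
V/Q = 397.7 / 55.2 = 7.204710145
Raise to the power 0.8:
(V/Q)^0.8 = 7.204710145^0.8 = 4.853926666
Multiply by A:
X50 = 6.4 * 4.853926666
= 31.0651 cm


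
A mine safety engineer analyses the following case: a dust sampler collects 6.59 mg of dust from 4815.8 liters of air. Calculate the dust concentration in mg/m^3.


1.3684 mg/m^3

Convert liters to m^3: 1 m^3 = 1000 L
Concentration = mass / volume * 1000
= 6.59 / 4815.8 * 1000
= 0.001368412309 * 1000
= 1.3684 mg/m^3


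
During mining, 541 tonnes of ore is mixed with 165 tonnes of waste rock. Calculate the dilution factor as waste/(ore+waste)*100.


Total material = ore + waste
= 541 + 165 = 706 tonnes
Dilution = waste / total * 100
= 165 / 706 * 100
= 0.2337110482 * 100
= 23.3711%

23.3711%


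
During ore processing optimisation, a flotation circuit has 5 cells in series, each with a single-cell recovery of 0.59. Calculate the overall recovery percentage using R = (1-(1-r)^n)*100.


Complement of single-cell recovery:
1 - r = 1 - 0.59 = 0.41
Raise to power n:
(1 - r)^5 = 0.41^5 = 0.0115856201
Overall recovery:
R = (1 - 0.0115856201) * 100
= 98.8414%

98.8414%


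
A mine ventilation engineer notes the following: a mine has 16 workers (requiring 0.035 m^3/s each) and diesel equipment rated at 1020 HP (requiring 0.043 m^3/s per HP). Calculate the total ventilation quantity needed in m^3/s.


Airflow for workers:
Q_people = 16 * 0.035 = 0.56 m^3/s
Airflow for diesel equipment:
Q_diesel = 1020 * 0.043 = 43.86 m^3/s
Total ventilation:
Q_total = 0.56 + 43.86
= 44.42 m^3/s

44.42 m^3/s


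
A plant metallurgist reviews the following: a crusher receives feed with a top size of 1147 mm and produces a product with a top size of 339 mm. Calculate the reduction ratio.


Reduction ratio = feed size / product size
= 1147 / 339
= 3.3835

3.3835


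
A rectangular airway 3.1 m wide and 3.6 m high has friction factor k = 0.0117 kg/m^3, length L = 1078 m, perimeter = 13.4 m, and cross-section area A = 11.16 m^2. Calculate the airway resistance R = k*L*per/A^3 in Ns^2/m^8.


0.1216 Ns^2/m^8

Compute the numerator:
k * L * per = 0.0117 * 1078 * 13.4
= 169.00884
Compute the denominator:
A^3 = 11.16^3 = 1389.928896
Resistance:
R = 169.00884 / 1389.928896
= 0.1216 Ns^2/m^8


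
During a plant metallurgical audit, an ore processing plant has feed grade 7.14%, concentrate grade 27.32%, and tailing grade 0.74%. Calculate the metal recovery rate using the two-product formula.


92.1314%

Using the two-product formula:
R = 100 * c * (f - t) / (f * (c - t))
Numerator = 100 * 27.32 * (7.14 - 0.74)
= 100 * 27.32 * 6.4
= 17484.8
Denominator = 7.14 * (27.32 - 0.74)
= 7.14 * 26.58
= 189.7812
R = 17484.8 / 189.7812
= 92.1314%


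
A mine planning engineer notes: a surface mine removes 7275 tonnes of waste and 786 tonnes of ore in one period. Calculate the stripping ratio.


9.2557

Stripping ratio = waste tonnage / ore tonnage
= 7275 / 786
= 9.2557


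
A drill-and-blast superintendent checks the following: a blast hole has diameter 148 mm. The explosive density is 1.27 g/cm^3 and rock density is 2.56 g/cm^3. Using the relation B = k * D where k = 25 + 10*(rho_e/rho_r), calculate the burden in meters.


First, compute k:
rho_e / rho_r = 1.27 / 2.56 = 0.49609375
k = 25 + 10 * 0.49609375 = 29.9609375
Then, compute burden:
B = k * D / 1000 = 29.9609375 * 148 / 1000
= 4434.21875 / 1000
= 4.4342 m

4.4342 m


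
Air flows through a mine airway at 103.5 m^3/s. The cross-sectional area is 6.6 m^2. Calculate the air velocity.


Velocity = flow rate / cross-sectional area
= 103.5 / 6.6
= 15.6818 m/s

15.6818 m/s


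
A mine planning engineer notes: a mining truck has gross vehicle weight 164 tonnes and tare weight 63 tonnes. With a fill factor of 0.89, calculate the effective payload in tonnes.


89.89 tonnes

Maximum payload = gross - tare
= 164 - 63 = 101 tonnes
Effective payload = max payload * fill factor
= 101 * 0.89
= 89.89 tonnes


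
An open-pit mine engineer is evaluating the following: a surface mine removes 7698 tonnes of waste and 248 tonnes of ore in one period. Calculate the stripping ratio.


Stripping ratio = waste tonnage / ore tonnage
= 7698 / 248
= 31.0403

31.0403


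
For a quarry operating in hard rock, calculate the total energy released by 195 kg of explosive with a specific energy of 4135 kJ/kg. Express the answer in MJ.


806.325 MJ

Energy = mass * specific_energy / 1000
= 195 * 4135 / 1000
= 806325 / 1000
= 806.325 MJ


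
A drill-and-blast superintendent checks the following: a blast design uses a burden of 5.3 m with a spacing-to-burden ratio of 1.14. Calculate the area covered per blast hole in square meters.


32.0226 m^2

First, find the spacing:
Spacing = burden * ratio = 5.3 * 1.14
= 6.042 m
Then, calculate the area:
Area = burden * spacing = 5.3 * 6.042
= 32.0226 m^2


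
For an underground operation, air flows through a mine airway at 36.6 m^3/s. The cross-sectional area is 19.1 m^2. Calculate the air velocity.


Velocity = flow rate / cross-sectional area
= 36.6 / 19.1
= 1.9162 m/s

1.9162 m/s


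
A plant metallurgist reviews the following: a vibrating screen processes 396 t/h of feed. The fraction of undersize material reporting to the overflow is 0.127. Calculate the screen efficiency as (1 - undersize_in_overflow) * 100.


87.3%

Screen efficiency = (1 - fraction of undersize in overflow) * 100
= (1 - 0.127) * 100
= 0.873 * 100
= 87.3%


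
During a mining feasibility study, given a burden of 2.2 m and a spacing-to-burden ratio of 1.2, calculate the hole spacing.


2.64 m

Spacing = burden * ratio
= 2.2 * 1.2
= 2.64 m


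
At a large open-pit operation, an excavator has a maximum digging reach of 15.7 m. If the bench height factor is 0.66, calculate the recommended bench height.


Bench height = reach * factor
= 15.7 * 0.66
= 10.362 m

10.362 m


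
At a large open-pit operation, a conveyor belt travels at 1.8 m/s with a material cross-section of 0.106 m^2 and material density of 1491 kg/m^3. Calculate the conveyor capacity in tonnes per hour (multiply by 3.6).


Volumetric flow = speed * area
= 1.8 * 0.106 = 0.1908 m^3/s
Mass flow = volumetric * density
= 0.1908 * 1491 = 284.4828 kg/s
Convert to t/h: multiply by 3.6
Capacity = 284.4828 * 3.6
= 1024.1381 t/h

1024.1381 t/h


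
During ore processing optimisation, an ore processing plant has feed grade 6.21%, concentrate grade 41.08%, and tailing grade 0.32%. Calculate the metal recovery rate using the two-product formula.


95.5916%

Using the two-product formula:
R = 100 * c * (f - t) / (f * (c - t))
Numerator = 100 * 41.08 * (6.21 - 0.32)
= 100 * 41.08 * 5.89
= 24196.12
Denominator = 6.21 * (41.08 - 0.32)
= 6.21 * 40.76
= 253.1196
R = 24196.12 / 253.1196
= 95.5916%


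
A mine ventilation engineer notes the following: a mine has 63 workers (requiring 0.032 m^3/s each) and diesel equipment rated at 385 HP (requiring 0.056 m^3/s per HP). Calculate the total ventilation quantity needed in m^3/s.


23.576 m^3/s

Airflow for workers:
Q_people = 63 * 0.032 = 2.016 m^3/s
Airflow for diesel equipment:
Q_diesel = 385 * 0.056 = 21.56 m^3/s
Total ventilation:
Q_total = 2.016 + 21.56
= 23.576 m^3/s


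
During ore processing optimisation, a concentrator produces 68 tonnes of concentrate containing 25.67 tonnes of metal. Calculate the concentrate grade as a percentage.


Grade = (metal in concentrate / concentrate mass) * 100
= (25.67 / 68) * 100
= 0.3775 * 100
= 37.75%

37.75%


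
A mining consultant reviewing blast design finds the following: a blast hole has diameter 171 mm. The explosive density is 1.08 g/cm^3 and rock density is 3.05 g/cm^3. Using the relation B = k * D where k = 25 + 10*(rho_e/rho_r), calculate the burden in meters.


First, compute k:
rho_e / rho_r = 1.08 / 3.05 = 0.3540983607
k = 25 + 10 * 0.3540983607 = 28.54098361
Then, compute burden:
B = k * D / 1000 = 28.54098361 * 171 / 1000
= 4880.508197 / 1000
= 4.8805 m

4.8805 m


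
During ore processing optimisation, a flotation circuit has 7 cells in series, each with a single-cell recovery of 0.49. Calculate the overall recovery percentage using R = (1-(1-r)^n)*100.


99.1026%

Complement of single-cell recovery:
1 - r = 1 - 0.49 = 0.51
Raise to power n:
(1 - r)^7 = 0.51^7 = 0.008974106779
Overall recovery:
R = (1 - 0.008974106779) * 100
= 99.1026%


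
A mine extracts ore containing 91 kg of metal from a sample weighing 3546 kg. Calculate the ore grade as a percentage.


Ore grade = (metal mass / ore mass) * 100
= (91 / 3546) * 100
= 0.02566271856 * 100
= 2.5663%

2.5663%


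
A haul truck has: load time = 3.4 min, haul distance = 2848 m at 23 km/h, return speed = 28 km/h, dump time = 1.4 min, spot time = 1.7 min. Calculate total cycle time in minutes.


20.0324 min

Convert haul speed to m/min: 23 * 1000/60 = 383.3333333 m/min
Haul time = 2848 / 383.3333333 = 7.429565217 min
Convert return speed to m/min: 28 * 1000/60 = 466.6666667 m/min
Return time = 2848 / 466.6666667 = 6.102857143 min
Total cycle time:
= 3.4 + 7.429565217 + 1.4 + 6.102857143 + 1.7
= 20.0324 min


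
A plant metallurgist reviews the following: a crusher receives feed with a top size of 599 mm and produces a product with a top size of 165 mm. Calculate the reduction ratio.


Reduction ratio = feed size / product size
= 599 / 165
= 3.6303

3.6303


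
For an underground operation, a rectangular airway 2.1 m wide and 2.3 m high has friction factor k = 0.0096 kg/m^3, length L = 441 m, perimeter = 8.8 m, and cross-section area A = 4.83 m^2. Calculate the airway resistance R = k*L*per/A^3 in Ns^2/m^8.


0.3306 Ns^2/m^8

Compute the numerator:
k * L * per = 0.0096 * 441 * 8.8
= 37.25568
Compute the denominator:
A^3 = 4.83^3 = 112.678587
Resistance:
R = 37.25568 / 112.678587
= 0.3306 Ns^2/m^8


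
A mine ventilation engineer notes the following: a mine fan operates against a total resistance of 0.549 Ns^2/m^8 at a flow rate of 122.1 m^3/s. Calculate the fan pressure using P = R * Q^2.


Compute Q^2:
Q^2 = 122.1^2 = 14908.41
Compute pressure:
P = R * Q^2 = 0.549 * 14908.41
= 8184.7171 Pa

8184.7171 Pa


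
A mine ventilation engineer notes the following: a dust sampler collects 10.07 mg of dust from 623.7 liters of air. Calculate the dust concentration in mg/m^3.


Convert liters to m^3: 1 m^3 = 1000 L
Concentration = mass / volume * 1000
= 10.07 / 623.7 * 1000
= 0.01614558281 * 1000
= 16.1456 mg/m^3

16.1456 mg/m^3


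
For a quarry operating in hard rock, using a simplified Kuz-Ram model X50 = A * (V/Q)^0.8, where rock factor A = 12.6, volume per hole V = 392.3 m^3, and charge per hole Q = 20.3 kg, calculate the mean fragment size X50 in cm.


134.6692 cm

Compute V/Q:
V/Q = 392.3 / 20.3 = 19.32512315
Raise to the power 0.8:
(V/Q)^0.8 = 19.32512315^0.8 = 10.68803374
Multiply by A:
X50 = 12.6 * 10.68803374
= 134.6692 cm


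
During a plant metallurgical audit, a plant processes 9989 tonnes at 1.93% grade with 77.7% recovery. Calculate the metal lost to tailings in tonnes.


Total metal in feed:
= 9989 * 1.93 / 100 = 192.7877 tonnes
Metal recovered:
= 192.7877 * 77.7 / 100 = 149.7960429 tonnes
Metal lost to tailings:
= 192.7877 - 149.7960429
= 42.9917 tonnes

42.9917 tonnes


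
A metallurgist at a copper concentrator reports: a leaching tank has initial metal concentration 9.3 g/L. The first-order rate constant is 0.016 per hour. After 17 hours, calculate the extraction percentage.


Compute the exponent:
-k * t = -0.016 * 17 = -0.272
Remaining concentration:
C = 9.3 * exp(-0.272)
= 9.3 * 0.7618542611
= 7.085244628 g/L
Extracted = 9.3 - 7.085244628 = 2.214755372 g/L
Extraction % = 2.214755372 / 9.3 * 100
= 23.8146%

23.8146%


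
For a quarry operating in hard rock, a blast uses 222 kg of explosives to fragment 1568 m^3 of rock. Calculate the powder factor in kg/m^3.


0.1416 kg/m^3

Powder factor = explosive mass / rock volume
= 222 / 1568
= 0.1416 kg/m^3


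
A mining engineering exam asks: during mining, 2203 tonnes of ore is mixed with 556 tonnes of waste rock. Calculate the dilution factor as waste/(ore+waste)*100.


20.1522%

Total material = ore + waste
= 2203 + 556 = 2759 tonnes
Dilution = waste / total * 100
= 556 / 2759 * 100
= 0.2015222907 * 100
= 20.1522%


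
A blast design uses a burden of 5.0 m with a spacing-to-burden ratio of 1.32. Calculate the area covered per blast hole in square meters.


33.0 m^2

First, find the spacing:
Spacing = burden * ratio = 5.0 * 1.32
= 6.6 m
Then, calculate the area:
Area = burden * spacing = 5.0 * 6.6
= 33.0 m^2


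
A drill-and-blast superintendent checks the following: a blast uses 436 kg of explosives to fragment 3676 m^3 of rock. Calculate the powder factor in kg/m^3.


Powder factor = explosive mass / rock volume
= 436 / 3676
= 0.1186 kg/m^3

0.1186 kg/m^3


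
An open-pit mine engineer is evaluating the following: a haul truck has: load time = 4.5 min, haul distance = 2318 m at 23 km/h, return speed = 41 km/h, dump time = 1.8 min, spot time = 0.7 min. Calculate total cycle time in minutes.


Convert haul speed to m/min: 23 * 1000/60 = 383.3333333 m/min
Haul time = 2318 / 383.3333333 = 6.046956522 min
Convert return speed to m/min: 41 * 1000/60 = 683.3333333 m/min
Return time = 2318 / 683.3333333 = 3.392195122 min
Total cycle time:
= 4.5 + 6.046956522 + 1.8 + 3.392195122 + 0.7
= 16.4392 min

16.4392 min


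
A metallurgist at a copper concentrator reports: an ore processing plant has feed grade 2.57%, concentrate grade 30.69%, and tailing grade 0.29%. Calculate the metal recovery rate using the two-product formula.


89.5623%

Using the two-product formula:
R = 100 * c * (f - t) / (f * (c - t))
Numerator = 100 * 30.69 * (2.57 - 0.29)
= 100 * 30.69 * 2.28
= 6997.32
Denominator = 2.57 * (30.69 - 0.29)
= 2.57 * 30.4
= 78.128
R = 6997.32 / 78.128
= 89.5623%


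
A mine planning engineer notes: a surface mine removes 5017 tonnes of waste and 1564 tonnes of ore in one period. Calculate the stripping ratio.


Stripping ratio = waste tonnage / ore tonnage
= 5017 / 1564
= 3.2078

3.2078


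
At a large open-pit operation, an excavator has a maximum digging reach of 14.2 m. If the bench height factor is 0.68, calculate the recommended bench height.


Bench height = reach * factor
= 14.2 * 0.68
= 9.656 m

9.656 m


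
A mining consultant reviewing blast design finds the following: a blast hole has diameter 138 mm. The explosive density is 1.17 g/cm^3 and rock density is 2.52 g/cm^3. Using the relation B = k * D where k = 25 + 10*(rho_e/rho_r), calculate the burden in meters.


First, compute k:
rho_e / rho_r = 1.17 / 2.52 = 0.4642857143
k = 25 + 10 * 0.4642857143 = 29.64285714
Then, compute burden:
B = k * D / 1000 = 29.64285714 * 138 / 1000
= 4090.714286 / 1000
= 4.0907 m

4.0907 m


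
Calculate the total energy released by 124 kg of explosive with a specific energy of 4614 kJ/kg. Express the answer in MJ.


572.136 MJ

Energy = mass * specific_energy / 1000
= 124 * 4614 / 1000
= 572136 / 1000
= 572.136 MJ


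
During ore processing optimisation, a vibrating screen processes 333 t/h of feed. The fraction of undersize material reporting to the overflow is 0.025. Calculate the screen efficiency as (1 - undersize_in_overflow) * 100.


97.5%

Screen efficiency = (1 - fraction of undersize in overflow) * 100
= (1 - 0.025) * 100
= 0.975 * 100
= 97.5%


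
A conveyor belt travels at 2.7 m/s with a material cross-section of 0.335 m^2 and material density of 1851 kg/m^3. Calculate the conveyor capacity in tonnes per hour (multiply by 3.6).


Volumetric flow = speed * area
= 2.7 * 0.335 = 0.9045 m^3/s
Mass flow = volumetric * density
= 0.9045 * 1851 = 1674.2295 kg/s
Convert to t/h: multiply by 3.6
Capacity = 1674.2295 * 3.6
= 6027.2262 t/h

6027.2262 t/h


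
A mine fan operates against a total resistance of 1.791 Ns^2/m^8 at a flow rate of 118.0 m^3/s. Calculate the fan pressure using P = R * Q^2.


Compute Q^2:
Q^2 = 118.0^2 = 13924.0
Compute pressure:
P = R * Q^2 = 1.791 * 13924.0
= 24937.884 Pa

24937.884 Pa


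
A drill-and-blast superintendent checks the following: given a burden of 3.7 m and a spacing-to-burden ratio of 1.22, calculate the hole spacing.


4.514 m

Spacing = burden * ratio
= 3.7 * 1.22
= 4.514 m


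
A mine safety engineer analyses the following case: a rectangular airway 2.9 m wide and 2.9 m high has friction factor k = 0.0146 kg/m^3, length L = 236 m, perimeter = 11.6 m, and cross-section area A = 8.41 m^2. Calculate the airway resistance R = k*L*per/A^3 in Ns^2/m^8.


Compute the numerator:
k * L * per = 0.0146 * 236 * 11.6
= 39.96896
Compute the denominator:
A^3 = 8.41^3 = 594.823321
Resistance:
R = 39.96896 / 594.823321
= 0.0672 Ns^2/m^8

0.0672 Ns^2/m^8


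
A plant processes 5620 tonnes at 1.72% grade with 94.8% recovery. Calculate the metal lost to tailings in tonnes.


5.0265 tonnes

Total metal in feed:
= 5620 * 1.72 / 100 = 96.664 tonnes
Metal recovered:
= 96.664 * 94.8 / 100 = 91.637472 tonnes
Metal lost to tailings:
= 96.664 - 91.637472
= 5.0265 tonnes


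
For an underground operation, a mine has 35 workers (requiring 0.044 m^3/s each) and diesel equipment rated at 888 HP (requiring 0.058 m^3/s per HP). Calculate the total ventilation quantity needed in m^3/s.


53.044 m^3/s

Airflow for workers:
Q_people = 35 * 0.044 = 1.54 m^3/s
Airflow for diesel equipment:
Q_diesel = 888 * 0.058 = 51.504 m^3/s
Total ventilation:
Q_total = 1.54 + 51.504
= 53.044 m^3/s


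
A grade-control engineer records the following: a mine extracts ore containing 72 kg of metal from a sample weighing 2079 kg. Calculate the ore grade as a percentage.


Ore grade = (metal mass / ore mass) * 100
= (72 / 2079) * 100
= 0.03463203463 * 100
= 3.4632%

3.4632%


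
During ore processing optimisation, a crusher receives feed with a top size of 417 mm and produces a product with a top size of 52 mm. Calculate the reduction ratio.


8.0192

Reduction ratio = feed size / product size
= 417 / 52
= 8.0192


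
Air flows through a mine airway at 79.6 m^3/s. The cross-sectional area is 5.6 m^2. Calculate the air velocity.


14.2143 m/s

Velocity = flow rate / cross-sectional area
= 79.6 / 5.6
= 14.2143 m/s


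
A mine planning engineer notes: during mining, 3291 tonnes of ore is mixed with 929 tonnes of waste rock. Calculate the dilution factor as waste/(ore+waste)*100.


22.0142%

Total material = ore + waste
= 3291 + 929 = 4220 tonnes
Dilution = waste / total * 100
= 929 / 4220 * 100
= 0.2201421801 * 100
= 22.0142%


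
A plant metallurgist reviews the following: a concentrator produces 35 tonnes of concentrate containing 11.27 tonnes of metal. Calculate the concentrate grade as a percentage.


32.2%

Grade = (metal in concentrate / concentrate mass) * 100
= (11.27 / 35) * 100
= 0.322 * 100
= 32.2%


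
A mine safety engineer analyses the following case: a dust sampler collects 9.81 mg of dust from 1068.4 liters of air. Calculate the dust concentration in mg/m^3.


9.182 mg/m^3

Convert liters to m^3: 1 m^3 = 1000 L
Concentration = mass / volume * 1000
= 9.81 / 1068.4 * 1000
= 0.009181954324 * 1000
= 9.182 mg/m^3


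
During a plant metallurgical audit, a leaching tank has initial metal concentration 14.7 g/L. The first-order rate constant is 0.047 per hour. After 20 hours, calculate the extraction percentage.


Compute the exponent:
-k * t = -0.047 * 20 = -0.94
Remaining concentration:
C = 14.7 * exp(-0.94)
= 14.7 * 0.3906278354
= 5.74222918 g/L
Extracted = 14.7 - 5.74222918 = 8.95777082 g/L
Extraction % = 8.95777082 / 14.7 * 100
= 60.9372%

60.9372%


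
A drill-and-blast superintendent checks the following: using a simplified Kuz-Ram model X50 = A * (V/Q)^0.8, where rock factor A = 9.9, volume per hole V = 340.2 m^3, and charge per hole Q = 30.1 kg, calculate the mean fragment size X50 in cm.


68.8921 cm

Compute V/Q:
V/Q = 340.2 / 30.1 = 11.30232558
Raise to the power 0.8:
(V/Q)^0.8 = 11.30232558^0.8 = 6.958798336
Multiply by A:
X50 = 9.9 * 6.958798336
= 68.8921 cm


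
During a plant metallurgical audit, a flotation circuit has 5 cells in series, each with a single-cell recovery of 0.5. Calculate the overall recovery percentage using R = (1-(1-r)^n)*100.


96.875%

Complement of single-cell recovery:
1 - r = 1 - 0.5 = 0.5
Raise to power n:
(1 - r)^5 = 0.5^5 = 0.03125
Overall recovery:
R = (1 - 0.03125) * 100
= 96.875%


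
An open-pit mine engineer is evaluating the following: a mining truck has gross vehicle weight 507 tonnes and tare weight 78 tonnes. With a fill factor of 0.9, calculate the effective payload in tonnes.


Maximum payload = gross - tare
= 507 - 78 = 429 tonnes
Effective payload = max payload * fill factor
= 429 * 0.9
= 386.1 tonnes

386.1 tonnes


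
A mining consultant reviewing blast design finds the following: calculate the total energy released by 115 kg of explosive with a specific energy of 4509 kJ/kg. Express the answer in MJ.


518.535 MJ

Energy = mass * specific_energy / 1000
= 115 * 4509 / 1000
= 518535 / 1000
= 518.535 MJ


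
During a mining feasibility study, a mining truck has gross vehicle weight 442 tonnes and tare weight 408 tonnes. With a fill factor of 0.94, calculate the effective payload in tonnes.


Maximum payload = gross - tare
= 442 - 408 = 34 tonnes
Effective payload = max payload * fill factor
= 34 * 0.94
= 31.96 tonnes

31.96 tonnes
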